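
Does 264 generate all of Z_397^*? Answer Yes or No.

φ(397) = 397 − 1 = 396 = 2^2 · 3^2 · 11.
It suffices to check that the order of 264 is not a proper divisor of 396: compute 264^(396/q) for q ∈ {2, 3, 11}.
264^198 ≡ 396 (mod 397)  [q = 2: ≢ 1 ✓]
264^132 ≡ 362 (mod 397)  [q = 3: ≢ 1 ✓]
264^36 ≡ 273 (mod 397)  [q = 11: ≢ 1 ✓]
None equal 1, so ord_397(264) = 396: 264 is a primitive root.

Yes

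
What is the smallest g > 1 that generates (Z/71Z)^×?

7

φ(71) = 71 − 1 = 70 = 2 · 5 · 7.
Test candidates g = 2, 3, … against the prime factors q ∈ {2, 5, 7} of φ(71): g is a generator iff g^(70/q) ≢ 1 for every such q.
g = 2: 2^35 ≡ 1 — hits 1, so not a primitive root.
g = 3: 3^35 ≡ 1 — hits 1, so not a primitive root.
g = 4: 4^35 ≡ 1 — hits 1, so not a primitive root.
g = 5: 5^35 ≡ 1 — hits 1, so not a primitive root.
g = 6: 6^35 ≡ 1 — hits 1, so not a primitive root.
g = 7: 7^35 ≡ 70; 7^14 ≡ 54; 7^10 ≡ 45 — none is 1, so 7 is a primitive root.
Hence the least primitive root of 71 is 7.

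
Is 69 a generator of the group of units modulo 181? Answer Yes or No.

φ(181) = 181 − 1 = 180 = 2^2 · 3^2 · 5.
Test 69^(180/q) mod 181 for each prime factor q of 180:
69^90 ≡ 180 (mod 181)  [q = 2: ≢ 1 ✓]
69^60 ≡ 48 (mod 181)  [q = 3: ≢ 1 ✓]
69^36 ≡ 135 (mod 181)  [q = 5: ≢ 1 ✓]
None equal 1, so ord_181(69) = 180: 69 is a primitive root.

Yes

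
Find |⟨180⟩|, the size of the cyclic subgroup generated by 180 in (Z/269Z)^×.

By Lagrange's theorem, ord_269(180) divides φ(269) = 269 − 1 = 268 = 2^2 · 67.
Divisors of 268: 1, 2, 4, 67, 134, 268.
Compute 180^d (mod 269) for the divisors d until we hit 1:
180^1 ≡ 180 (mod 269)
180^2 ≡ 120 (mod 269)
180^4 ≡ 143 (mod 269)
180^67 ≡ 1 (mod 269) ✓
Hence ord(180) = 67.

67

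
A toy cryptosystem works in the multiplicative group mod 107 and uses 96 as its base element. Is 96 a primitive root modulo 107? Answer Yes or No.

Yes

φ(107) = 107 − 1 = 106 = 2 · 53.
Test 96^(106/q) mod 107 for each prime factor q of 106:
96^53 ≡ 106 (mod 107)  [q = 2: ≢ 1 ✓]
96^2 ≡ 14 (mod 107)  [q = 53: ≢ 1 ✓]
Every test exponent gives a nontrivial residue, hence 96 generates the full group.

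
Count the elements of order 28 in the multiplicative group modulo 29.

φ(29) = 29 − 1 = 28 = 2^2 · 7.
In a cyclic group of order 28, there are φ(d) elements of order d for each divisor d of 28, and zero for non-divisors.
28 = 2^2 · 7 divides 28, and φ(28) = 12.

12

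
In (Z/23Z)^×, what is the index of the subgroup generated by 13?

2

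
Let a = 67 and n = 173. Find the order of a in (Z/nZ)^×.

86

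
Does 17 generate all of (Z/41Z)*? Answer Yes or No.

Yes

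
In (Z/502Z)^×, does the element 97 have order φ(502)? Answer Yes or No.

φ(502) = φ(2)·φ(251) = 1·250 = 250 = 2 · 5^3.
It suffices to check that the order of 97 is not a proper divisor of 250: compute 97^(250/q) for q ∈ {2, 5}.
97^125 ≡ 501 (mod 502)  [q = 2: ≢ 1 ✓]
97^50 ≡ 149 (mod 502)  [q = 5: ≢ 1 ✓]
None equal 1, so ord_502(97) = 250: 97 is a primitive root.

Yes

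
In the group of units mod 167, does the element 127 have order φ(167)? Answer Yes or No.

φ(167) = 167 − 1 = 166 = 2 · 83.
127 is a primitive root mod 167 iff 127^(φ(167)/q) ≢ 1 for every prime q | φ(167), i.e. q ∈ {2, 83}.
127^83 ≡ 1 (mod 167)  [q = 2: ≡ 1 ✗]
127^2 ≡ 97 (mod 167)  [q = 83: ≢ 1 ✓]
127^83 ≡ 1 shows ord(127) | 83, strictly less than φ(167); not a primitive root.

No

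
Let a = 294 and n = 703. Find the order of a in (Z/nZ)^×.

36

Since 294 ∈ (Z/703Z)^×, its order divides φ(703) = φ(19·37) = (19−1)·(37−1) = 18·36 = 648 = 2^3 · 3^4.
Divisors of 648: 1, 2, 3, 4, 6, 8, 9, 12, 18, 24, 27, 36, 54, 72, 81, 108, 162, 216, 324, 648.
Check 294^d mod 703 for each divisor in increasing order:
294^1 ≡ 294 (mod 703)
294^2 ≡ 670 (mod 703)
294^3 ≡ 140 (mod 703)
294^4 ≡ 386 (mod 703)
294^6 ≡ 619 (mod 703)
294^8 ≡ 663 (mod 703)
294^9 ≡ 191 (mod 703)
294^12 ≡ 26 (mod 703)
294^18 ≡ 628 (mod 703)
294^24 ≡ 676 (mod 703)
294^27 ≡ 438 (mod 703)
294^36 ≡ 1 (mod 703) ✓
So ord_703(294) = 36.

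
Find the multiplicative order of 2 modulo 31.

The order of 2 must divide φ(31) = 31 − 1 = 30 = 2 · 3 · 5.
Divisors of 30: 1, 2, 3, 5, 6, 10, 15, 30.
Evaluate successive powers at the divisors of 30:
2^1 ≡ 2
2^2 ≡ 4
2^3 ≡ 8
2^5 ≡ 1
Therefore the multiplicative order of 2 modulo 31 is 5.

5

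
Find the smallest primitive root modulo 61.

φ(61) = 61 − 1 = 60 = 2^2 · 3 · 5.
g is a primitive root iff g^(60/q) ≢ 1 (mod 61) for each prime q ∈ {2, 3, 5}.
g = 2: 2^30 ≡ 60; 2^20 ≡ 47; 2^12 ≡ 9 — none is 1, so 2 is a primitive root.
So 2 is the smallest generator of (Z/61Z)^×.

2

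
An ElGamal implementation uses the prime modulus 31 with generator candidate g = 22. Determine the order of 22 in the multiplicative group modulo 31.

30

The order of 22 must divide φ(31) = 31 − 1 = 30 = 2 · 3 · 5.
Divisors of 30: 1, 2, 3, 5, 6, 10, 15, 30.
Test each divisor d:
22^1 ≡ 22 (mod 31)
22^2 ≡ 19 (mod 31)
22^3 ≡ 15 (mod 31)
22^5 ≡ 6 (mod 31)
22^6 ≡ 8 (mod 31)
22^10 ≡ 5 (mod 31)
22^15 ≡ 30 (mod 31)
22^30 ≡ 1 (mod 31) ✓
So ord_31(22) = 30.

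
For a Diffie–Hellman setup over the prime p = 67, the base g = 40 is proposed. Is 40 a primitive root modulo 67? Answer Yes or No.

No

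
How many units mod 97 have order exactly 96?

φ(97) = 97 − 1 = 96 = 2^5 · 3.
In a cyclic group of order 96, there are φ(d) elements of order d for each divisor d of 96, and zero for non-divisors.
96 = 2^5 · 3 divides 96, and φ(96) = 32.

32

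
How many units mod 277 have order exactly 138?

φ(277) = 277 − 1 = 276 = 2^2 · 3 · 23.
In a cyclic group of order 276, there are φ(d) elements of order d for each divisor d of 276, and zero for non-divisors.
138 = 2 · 3 · 23 divides 276, and φ(138) = 44.

44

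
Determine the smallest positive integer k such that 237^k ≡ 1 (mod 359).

By Lagrange's theorem, ord_359(237) divides φ(359) = 359 − 1 = 358 = 2 · 179.
Divisors of 358: 1, 2, 179, 358.
Evaluate successive powers at the divisors of 358:
237^1 ≡ 237
237^2 ≡ 165
237^179 ≡ 1
Hence ord(237) = 179.

179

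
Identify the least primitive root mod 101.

φ(101) = 101 − 1 = 100 = 2^2 · 5^2.
g is a primitive root iff g^(100/q) ≢ 1 (mod 101) for each prime q ∈ {2, 5}.
g = 2: 2^50 ≡ 100; 2^20 ≡ 95 — none is 1, so 2 is a primitive root.
Hence the least primitive root of 101 is 2.

2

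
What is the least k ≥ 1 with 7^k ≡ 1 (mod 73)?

24

By Lagrange's theorem, ord_73(7) divides φ(73) = 73 − 1 = 72 = 2^3 · 3^2.
Divisors of 72: 1, 2, 3, 4, 6, 8, 9, 12, 18, 24, 36, 72.
Test each divisor d:
7^1 ≡ 7
7^2 ≡ 49
7^3 ≡ 51
7^4 ≡ 65
7^6 ≡ 46
7^8 ≡ 64
7^9 ≡ 10
7^12 ≡ 72
7^18 ≡ 27
7^24 ≡ 1
Therefore the multiplicative order of 7 modulo 73 is 24.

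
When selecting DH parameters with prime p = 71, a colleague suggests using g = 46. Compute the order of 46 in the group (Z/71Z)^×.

10

Since 46 ∈ (Z/71Z)^×, its order divides φ(71) = 71 − 1 = 70 = 2 · 5 · 7.
Divisors of 70: 1, 2, 5, 7, 10, 14, 35, 70.
Compute 46^d (mod 71) for the divisors d until we hit 1:
46^1 ≡ 46
46^2 ≡ 57
46^5 ≡ 70
46^7 ≡ 14
46^10 ≡ 1
Hence ord(46) = 10.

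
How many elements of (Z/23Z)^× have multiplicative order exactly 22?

10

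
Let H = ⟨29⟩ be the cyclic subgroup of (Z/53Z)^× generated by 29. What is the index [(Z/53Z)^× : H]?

2

By Lagrange's theorem, ord_53(29) divides φ(53) = 53 − 1 = 52 = 2^2 · 13.
Divisors of 52: 1, 2, 4, 13, 26, 52.
Evaluate successive powers at the divisors of 52:
29^1 ≡ 29 (mod 53)
29^2 ≡ 46 (mod 53)
29^4 ≡ 49 (mod 53)
29^13 ≡ 52 (mod 53)
29^26 ≡ 1 (mod 53) ✓
So ord_53(29) = 26, hence |⟨29⟩| = 26.
The index is φ(53) / ord(29) = 52 / 26 = 2.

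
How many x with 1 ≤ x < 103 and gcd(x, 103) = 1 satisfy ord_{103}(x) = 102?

32

φ(103) = 103 − 1 = 102 = 2 · 3 · 17.
(Z/103Z)^× is cyclic (|G| = 102); a cyclic group of order m has exactly φ(d) elements of each order d | m, and none otherwise.
102 = 2 · 3 · 17 divides 102, and φ(102) = 32.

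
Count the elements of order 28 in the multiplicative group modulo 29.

12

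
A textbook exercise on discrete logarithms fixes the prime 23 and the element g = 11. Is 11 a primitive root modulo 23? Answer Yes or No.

φ(23) = 23 − 1 = 22 = 2 · 11.
An element g generates (Z/23Z)^× iff g^(22/q) ≢ 1 (mod 23) for each prime q ∈ {2, 11}.
11^11 ≡ 22 (mod 23)  [q = 2: ≢ 1 ✓]
11^2 ≡ 6 (mod 23)  [q = 11: ≢ 1 ✓]
All checks pass, so 11 has order 22 and is a primitive root modulo 23.

Yes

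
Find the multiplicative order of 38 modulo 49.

42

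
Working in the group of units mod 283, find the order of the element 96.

141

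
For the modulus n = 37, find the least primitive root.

2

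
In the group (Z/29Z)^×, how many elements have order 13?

0

φ(29) = 29 − 1 = 28 = 2^2 · 7.
Since (Z/29Z)^× is cyclic of order 28, the number of elements of order d is φ(d) when d | 28 and 0 otherwise.
Since 13 ∤ 28, the count is 0.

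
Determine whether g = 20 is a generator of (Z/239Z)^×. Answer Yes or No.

φ(239) = 239 − 1 = 238 = 2 · 7 · 17.
An element g generates (Z/239Z)^× iff g^(238/q) ≢ 1 (mod 239) for each prime q ∈ {2, 7, 17}.
20^119 ≡ 1 (mod 239)  [q = 2: ≡ 1 ✗]
20^34 ≡ 44 (mod 239)  [q = 7: ≢ 1 ✓]
20^14 ≡ 132 (mod 239)  [q = 17: ≢ 1 ✓]
Since 20^119 ≡ 1, the order of 20 divides 119 < 238, so 20 is not a primitive root.

No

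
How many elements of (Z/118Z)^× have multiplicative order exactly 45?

0

φ(118) = φ(2)·φ(59) = 1·58 = 58 = 2 · 29.
In a cyclic group of order 58, there are φ(d) elements of order d for each divisor d of 58, and zero for non-divisors.
Since 45 ∤ 58, the count is 0.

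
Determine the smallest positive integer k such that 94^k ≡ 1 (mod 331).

By Lagrange's theorem, ord_331(94) divides φ(331) = 331 − 1 = 330 = 2 · 3 · 5 · 11.
Divisors of 330: 1, 2, 3, 5, 6, 10, 11, 15, 22, 30, 33, 55, 66, 110, 165, 330.
Test each divisor d:
94^1 ≡ 94 (mod 331)
94^2 ≡ 230 (mod 331)
94^3 ≡ 105 (mod 331)
94^5 ≡ 318 (mod 331)
94^6 ≡ 102 (mod 331)
94^10 ≡ 169 (mod 331)
94^11 ≡ 329 (mod 331)
94^15 ≡ 120 (mod 331)
94^22 ≡ 4 (mod 331)
94^30 ≡ 167 (mod 331)
94^33 ≡ 323 (mod 331)
94^55 ≡ 299 (mod 331)
94^66 ≡ 64 (mod 331)
94^110 ≡ 31 (mod 331)
94^165 ≡ 1 (mod 331) ✓
The smallest such exponent is 165, so the order of 94 is 165.

165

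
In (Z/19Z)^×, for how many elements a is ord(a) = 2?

1

φ(19) = 19 − 1 = 18 = 2 · 3^2.
Since (Z/19Z)^× is cyclic of order 18, the number of elements of order d is φ(d) when d | 18 and 0 otherwise.
2 | 18, and φ(2) = 2 − 1 = 1.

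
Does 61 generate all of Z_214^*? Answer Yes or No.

φ(214) = φ(2)·φ(107) = 1·106 = 106 = 2 · 53.
61 is a primitive root mod 214 iff 61^(φ(214)/q) ≢ 1 for every prime q | φ(214), i.e. q ∈ {2, 53}.
61^53 ≡ 1 (mod 214)  [q = 2: ≡ 1 ✗]
61^2 ≡ 83 (mod 214)  [q = 53: ≢ 1 ✓]
The check at q = 2 fails, so 61 generates a proper subgroup.

No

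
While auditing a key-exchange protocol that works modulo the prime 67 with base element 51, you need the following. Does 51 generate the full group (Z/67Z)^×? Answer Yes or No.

Yes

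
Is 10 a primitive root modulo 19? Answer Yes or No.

Yes

φ(19) = 19 − 1 = 18 = 2 · 3^2.
It suffices to check that the order of 10 is not a proper divisor of 18: compute 10^(18/q) for q ∈ {2, 3}.
10^9 ≡ 18 (mod 19)  [q = 2: ≢ 1 ✓]
10^6 ≡ 11 (mod 19)  [q = 3: ≢ 1 ✓]
All checks pass, so 10 has order 18 and is a primitive root modulo 19.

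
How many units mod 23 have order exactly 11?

φ(23) = 23 − 1 = 22 = 2 · 11.
Since (Z/23Z)^× is cyclic of order 22, the number of elements of order d is φ(d) when d | 22 and 0 otherwise.
11 | 22, and φ(11) = 11 − 1 = 10.

10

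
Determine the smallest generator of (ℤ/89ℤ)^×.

3

φ(89) = 89 − 1 = 88 = 2^3 · 11.
Test candidates g = 2, 3, … against the prime factors q ∈ {2, 11} of φ(89): g is a generator iff g^(88/q) ≢ 1 for every such q.
g = 2: 2^44 ≡ 1 — hits 1, so not a primitive root.
g = 3: 3^44 ≡ 88; 3^8 ≡ 64 — none is 1, so 3 is a primitive root.
The smallest primitive root modulo 89 is 3.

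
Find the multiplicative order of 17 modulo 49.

42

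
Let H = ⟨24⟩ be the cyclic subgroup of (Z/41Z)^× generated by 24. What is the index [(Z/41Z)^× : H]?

The order of 24 must divide φ(41) = 41 − 1 = 40 = 2^3 · 5.
Divisors of 40: 1, 2, 4, 5, 8, 10, 20, 40.
Evaluate successive powers at the divisors of 40:
24^1 ≡ 24 (mod 41)
24^2 ≡ 2 (mod 41)
24^4 ≡ 4 (mod 41)
24^5 ≡ 14 (mod 41)
24^8 ≡ 16 (mod 41)
24^10 ≡ 32 (mod 41)
24^20 ≡ 40 (mod 41)
24^40 ≡ 1 (mod 41) ✓
Thus |⟨24⟩| = ord(24) = 40.
Index = |(Z/41Z)^×| / |⟨24⟩| = 40 / 40 = 1.

1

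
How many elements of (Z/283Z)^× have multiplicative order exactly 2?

φ(283) = 283 − 1 = 282 = 2 · 3 · 47.
In a cyclic group of order 282, there are φ(d) elements of order d for each divisor d of 282, and zero for non-divisors.
2 | 282, and φ(2) = 2 − 1 = 1.

1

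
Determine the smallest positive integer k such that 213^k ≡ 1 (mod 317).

ord(213) | φ(317) = 317 − 1 = 316 = 2^2 · 79.
Divisors of 316: 1, 2, 4, 79, 158, 316.
Test each divisor d:
213^1 ≡ 213 (mod 317)
213^2 ≡ 38 (mod 317)
213^4 ≡ 176 (mod 317)
213^79 ≡ 316 (mod 317)
213^158 ≡ 1 (mod 317) ✓
Hence ord(213) = 158.

158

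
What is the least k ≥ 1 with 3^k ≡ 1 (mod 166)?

ord(3) | φ(166) = φ(2)·φ(83) = 1·82 = 82 = 2 · 41.
Divisors of 82: 1, 2, 41, 82.
Compute 3^d (mod 166) for the divisors d until we hit 1:
3^1 ≡ 3 (mod 166)
3^2 ≡ 9 (mod 166)
3^41 ≡ 1 (mod 166) ✓
Hence ord(3) = 41.

41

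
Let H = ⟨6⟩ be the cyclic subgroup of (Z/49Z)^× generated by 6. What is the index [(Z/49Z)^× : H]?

3

The order of 6 must divide φ(49) = φ(7^2) = 7·(7−1) = 42 = 2 · 3 · 7.
Divisors of 42: 1, 2, 3, 6, 7, 14, 21, 42.
Test each divisor d:
6^1 ≡ 6 (mod 49)
6^2 ≡ 36 (mod 49)
6^3 ≡ 20 (mod 49)
6^6 ≡ 8 (mod 49)
6^7 ≡ 48 (mod 49)
6^14 ≡ 1 (mod 49) ✓
Thus |⟨6⟩| = ord(6) = 14.
The index is φ(49) / ord(6) = 42 / 14 = 3.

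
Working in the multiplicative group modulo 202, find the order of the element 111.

4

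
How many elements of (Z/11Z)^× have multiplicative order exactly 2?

1

φ(11) = 11 − 1 = 10 = 2 · 5.
In a cyclic group of order 10, there are φ(d) elements of order d for each divisor d of 10, and zero for non-divisors.
2 | 10, and φ(2) = 2 − 1 = 1.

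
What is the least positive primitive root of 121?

φ(121) = φ(11^2) = 11·(11−1) = 110 = 2 · 5 · 11.
Test candidates g = 2, 3, … against the prime factors q ∈ {2, 5, 11} of φ(121): g is a generator iff g^(110/q) ≢ 1 for every such q.
g = 2: 2^55 ≡ 120; 2^22 ≡ 81; 2^10 ≡ 56 — none is 1, so 2 is a primitive root.
So 2 is the smallest generator of (Z/121Z)^×.

2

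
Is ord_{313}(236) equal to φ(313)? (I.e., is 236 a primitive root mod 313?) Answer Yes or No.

Yes

φ(313) = 313 − 1 = 312 = 2^3 · 3 · 13.
Test 236^(312/q) mod 313 for each prime factor q of 312:
236^156 ≡ 312 (mod 313)  [q = 2: ≢ 1 ✓]
236^104 ≡ 214 (mod 313)  [q = 3: ≢ 1 ✓]
236^24 ≡ 294 (mod 313)  [q = 13: ≢ 1 ✓]
None equal 1, so ord_313(236) = 312: 236 is a primitive root.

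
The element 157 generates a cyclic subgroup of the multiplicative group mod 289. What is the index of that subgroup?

4

Since 157 ∈ (Z/289Z)^×, its order divides φ(289) = φ(17^2) = 17·(17−1) = 272 = 2^4 · 17.
Divisors of 272: 1, 2, 4, 8, 16, 17, 34, 68, 136, 272.
Evaluate successive powers at the divisors of 272:
157^1 ≡ 157 (mod 289)
157^2 ≡ 84 (mod 289)
157^4 ≡ 120 (mod 289)
157^8 ≡ 239 (mod 289)
157^16 ≡ 188 (mod 289)
157^17 ≡ 38 (mod 289)
157^34 ≡ 288 (mod 289)
157^68 ≡ 1 (mod 289) ✓
The order of 157 is 68, so the subgroup it generates has 68 elements.
Index = |(Z/289Z)^×| / |⟨157⟩| = 272 / 68 = 4.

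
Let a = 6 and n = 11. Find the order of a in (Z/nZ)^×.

10

By Lagrange's theorem, ord_11(6) divides φ(11) = 11 − 1 = 10 = 2 · 5.
Divisors of 10: 1, 2, 5, 10.
Test each divisor d:
6^1 ≡ 6
6^2 ≡ 3
6^5 ≡ 10
6^10 ≡ 1
So ord_11(6) = 10.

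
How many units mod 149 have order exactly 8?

0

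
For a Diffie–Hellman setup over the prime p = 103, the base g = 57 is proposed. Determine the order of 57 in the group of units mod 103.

The order of 57 must divide φ(103) = 103 − 1 = 102 = 2 · 3 · 17.
Divisors of 102: 1, 2, 3, 6, 17, 34, 51, 102.
Check 57^d mod 103 for each divisor in increasing order:
57^1 ≡ 57
57^2 ≡ 56
57^3 ≡ 102
57^6 ≡ 1
So ord_103(57) = 6.

6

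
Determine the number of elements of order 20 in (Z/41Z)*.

8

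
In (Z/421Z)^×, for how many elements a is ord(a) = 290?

0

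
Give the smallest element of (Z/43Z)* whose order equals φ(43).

φ(43) = 43 − 1 = 42 = 2 · 3 · 7.
g is a primitive root iff g^(42/q) ≢ 1 (mod 43) for each prime q ∈ {2, 3, 7}.
g = 2: 2^21 ≡ 42; 2^14 ≡ 1 — hits 1, so not a primitive root.
g = 3: 3^21 ≡ 42; 3^14 ≡ 36; 3^6 ≡ 41 — none is 1, so 3 is a primitive root.
So 3 is the smallest generator of (Z/43Z)^×.

3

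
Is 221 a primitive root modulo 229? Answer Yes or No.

No

φ(229) = 229 − 1 = 228 = 2^2 · 3 · 19.
Test 221^(228/q) mod 229 for each prime factor q of 228:
221^114 ≡ 228 (mod 229)  [q = 2: ≢ 1 ✓]
221^76 ≡ 1 (mod 229)  [q = 3: ≡ 1 ✗]
221^12 ≡ 57 (mod 229)  [q = 19: ≢ 1 ✓]
The check at q = 3 fails, so 221 generates a proper subgroup.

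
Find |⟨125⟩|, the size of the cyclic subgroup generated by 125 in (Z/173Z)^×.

Since 125 ∈ (Z/173Z)^×, its order divides φ(173) = 173 − 1 = 172 = 2^2 · 43.
Divisors of 172: 1, 2, 4, 43, 86, 172.
Check 125^d mod 173 for each divisor in increasing order:
125^1 ≡ 125 (mod 173)
125^2 ≡ 55 (mod 173)
125^4 ≡ 84 (mod 173)
125^43 ≡ 80 (mod 173)
125^86 ≡ 172 (mod 173)
125^172 ≡ 1 (mod 173) ✓
Hence ord(125) = 172.

172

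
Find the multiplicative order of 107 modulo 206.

51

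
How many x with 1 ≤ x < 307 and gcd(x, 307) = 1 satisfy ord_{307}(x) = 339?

0

φ(307) = 307 − 1 = 306 = 2 · 3^2 · 17.
(Z/307Z)^× is cyclic (|G| = 306); a cyclic group of order m has exactly φ(d) elements of each order d | m, and none otherwise.
Here 306 is not a multiple of 339, so there are no elements of order 339.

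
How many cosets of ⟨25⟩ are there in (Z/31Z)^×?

Since 25 ∈ (Z/31Z)^×, its order divides φ(31) = 31 − 1 = 30 = 2 · 3 · 5.
Divisors of 30: 1, 2, 3, 5, 6, 10, 15, 30.
Compute 25^d (mod 31) for the divisors d until we hit 1:
25^1 ≡ 25 (mod 31)
25^2 ≡ 5 (mod 31)
25^3 ≡ 1 (mod 31) ✓
Thus |⟨25⟩| = ord(25) = 3.
Index = |(Z/31Z)^×| / |⟨25⟩| = 30 / 3 = 10.

10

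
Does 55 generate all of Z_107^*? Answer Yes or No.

Yes

φ(107) = 107 − 1 = 106 = 2 · 53.
An element g generates (Z/107Z)^× iff g^(106/q) ≢ 1 (mod 107) for each prime q ∈ {2, 53}.
55^53 ≡ 106 (mod 107)  [q = 2: ≢ 1 ✓]
55^2 ≡ 29 (mod 107)  [q = 53: ≢ 1 ✓]
All checks pass, so 55 has order 106 and is a primitive root modulo 107.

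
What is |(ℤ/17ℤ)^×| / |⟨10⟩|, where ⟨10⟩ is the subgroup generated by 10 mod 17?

1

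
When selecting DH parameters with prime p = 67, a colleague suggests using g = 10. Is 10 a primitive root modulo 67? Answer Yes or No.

No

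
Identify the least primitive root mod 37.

2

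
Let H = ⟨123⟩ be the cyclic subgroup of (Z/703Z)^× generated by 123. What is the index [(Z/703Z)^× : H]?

72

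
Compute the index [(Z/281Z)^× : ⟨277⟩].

Since 277 ∈ (Z/281Z)^×, its order divides φ(281) = 281 − 1 = 280 = 2^3 · 5 · 7.
Divisors of 280: 1, 2, 4, 5, 7, 8, 10, 14, 20, 28, 35, 40, 56, 70, 140, 280.
Evaluate successive powers at the divisors of 280:
277^1 ≡ 277 (mod 281)
277^2 ≡ 16 (mod 281)
277^4 ≡ 256 (mod 281)
277^5 ≡ 100 (mod 281)
277^7 ≡ 195 (mod 281)
277^8 ≡ 63 (mod 281)
277^10 ≡ 165 (mod 281)
277^14 ≡ 90 (mod 281)
277^20 ≡ 249 (mod 281)
277^28 ≡ 232 (mod 281)
277^35 ≡ 280 (mod 281)
277^40 ≡ 181 (mod 281)
277^56 ≡ 153 (mod 281)
277^70 ≡ 1 (mod 281) ✓
Thus |⟨277⟩| = ord(277) = 70.
The index is φ(281) / ord(277) = 280 / 70 = 4.

4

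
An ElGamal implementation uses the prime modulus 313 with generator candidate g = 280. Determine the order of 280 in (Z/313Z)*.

13

By Lagrange's theorem, ord_313(280) divides φ(313) = 313 − 1 = 312 = 2^3 · 3 · 13.
Divisors of 312: 1, 2, 3, 4, 6, 8, 12, 13, 24, 26, 39, 52, 78, 104, 156, 312.
Test each divisor d:
280^1 ≡ 280 (mod 313)
280^2 ≡ 150 (mod 313)
280^3 ≡ 58 (mod 313)
280^4 ≡ 277 (mod 313)
280^6 ≡ 234 (mod 313)
280^8 ≡ 44 (mod 313)
280^12 ≡ 294 (mod 313)
280^13 ≡ 1 (mod 313) ✓
Hence ord(280) = 13.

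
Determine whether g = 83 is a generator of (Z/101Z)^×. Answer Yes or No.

φ(101) = 101 − 1 = 100 = 2^2 · 5^2.
Test 83^(100/q) mod 101 for each prime factor q of 100:
83^50 ≡ 100 (mod 101)  [q = 2: ≢ 1 ✓]
83^20 ≡ 84 (mod 101)  [q = 5: ≢ 1 ✓]
Every test exponent gives a nontrivial residue, hence 83 generates the full group.

Yes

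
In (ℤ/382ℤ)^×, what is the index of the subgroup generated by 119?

1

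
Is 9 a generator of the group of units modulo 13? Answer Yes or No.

No

φ(13) = 13 − 1 = 12 = 2^2 · 3.
It suffices to check that the order of 9 is not a proper divisor of 12: compute 9^(12/q) for q ∈ {2, 3}.
9^6 ≡ 1 (mod 13)  [q = 2: ≡ 1 ✗]
9^4 ≡ 9 (mod 13)  [q = 3: ≢ 1 ✓]
The check at q = 2 fails, so 9 generates a proper subgroup.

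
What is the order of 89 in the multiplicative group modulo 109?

27

ord(89) | φ(109) = 109 − 1 = 108 = 2^2 · 3^3.
Divisors of 108: 1, 2, 3, 4, 6, 9, 12, 18, 27, 36, 54, 108.
Test each divisor d:
89^1 ≡ 89
89^2 ≡ 73
89^3 ≡ 66
89^4 ≡ 97
89^6 ≡ 105
89^9 ≡ 63
89^12 ≡ 16
89^18 ≡ 45
89^27 ≡ 1
Hence ord(89) = 27.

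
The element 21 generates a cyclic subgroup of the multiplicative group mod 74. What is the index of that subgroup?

2

ord(21) | φ(74) = φ(2)·φ(37) = 1·36 = 36 = 2^2 · 3^2.
Divisors of 36: 1, 2, 3, 4, 6, 9, 12, 18, 36.
Check 21^d mod 74 for each divisor in increasing order:
21^1 ≡ 21 (mod 74)
21^2 ≡ 71 (mod 74)
21^3 ≡ 11 (mod 74)
21^4 ≡ 9 (mod 74)
21^6 ≡ 47 (mod 74)
21^9 ≡ 73 (mod 74)
21^12 ≡ 63 (mod 74)
21^18 ≡ 1 (mod 74) ✓
The order of 21 is 18, so the subgroup it generates has 18 elements.
Index = |(Z/74Z)^×| / |⟨21⟩| = 36 / 18 = 2.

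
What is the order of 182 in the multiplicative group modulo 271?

270

ord(182) | φ(271) = 271 − 1 = 270 = 2 · 3^3 · 5.
Divisors of 270: 1, 2, 3, 5, 6, 9, 10, 15, 18, 27, 30, 45, 54, 90, 135, 270.
Evaluate successive powers at the divisors of 270:
182^1 ≡ 182 (mod 271)
182^2 ≡ 62 (mod 271)
182^3 ≡ 173 (mod 271)
182^5 ≡ 157 (mod 271)
182^6 ≡ 119 (mod 271)
182^9 ≡ 262 (mod 271)
182^10 ≡ 259 (mod 271)
182^15 ≡ 13 (mod 271)
182^18 ≡ 81 (mod 271)
182^27 ≡ 84 (mod 271)
182^30 ≡ 169 (mod 271)
182^45 ≡ 29 (mod 271)
182^54 ≡ 10 (mod 271)
182^90 ≡ 28 (mod 271)
182^135 ≡ 270 (mod 271)
182^270 ≡ 1 (mod 271) ✓
Therefore the multiplicative order of 182 modulo 271 is 270.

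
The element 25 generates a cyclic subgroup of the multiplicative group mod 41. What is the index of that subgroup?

4

Since 25 ∈ (Z/41Z)^×, its order divides φ(41) = 41 − 1 = 40 = 2^3 · 5.
Divisors of 40: 1, 2, 4, 5, 8, 10, 20, 40.
Evaluate successive powers at the divisors of 40:
25^1 ≡ 25 (mod 41)
25^2 ≡ 10 (mod 41)
25^4 ≡ 18 (mod 41)
25^5 ≡ 40 (mod 41)
25^8 ≡ 37 (mod 41)
25^10 ≡ 1 (mod 41) ✓
The order of 25 is 10, so the subgroup it generates has 10 elements.
Index = |(Z/41Z)^×| / |⟨25⟩| = 40 / 10 = 4.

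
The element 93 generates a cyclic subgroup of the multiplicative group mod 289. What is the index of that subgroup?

ord(93) | φ(289) = φ(17^2) = 17·(17−1) = 272 = 2^4 · 17.
Divisors of 272: 1, 2, 4, 8, 16, 17, 34, 68, 136, 272.
Evaluate successive powers at the divisors of 272:
93^1 ≡ 93 (mod 289)
93^2 ≡ 268 (mod 289)
93^4 ≡ 152 (mod 289)
93^8 ≡ 273 (mod 289)
93^16 ≡ 256 (mod 289)
93^17 ≡ 110 (mod 289)
93^34 ≡ 251 (mod 289)
93^68 ≡ 288 (mod 289)
93^136 ≡ 1 (mod 289) ✓
The order of 93 is 136, so the subgroup it generates has 136 elements.
[(Z/289Z)^× : ⟨93⟩] = 272/136 = 2.

2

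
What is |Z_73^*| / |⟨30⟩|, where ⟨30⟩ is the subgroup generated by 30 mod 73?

3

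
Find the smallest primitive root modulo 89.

3

φ(89) = 89 − 1 = 88 = 2^3 · 11.
Test candidates g = 2, 3, … against the prime factors q ∈ {2, 11} of φ(89): g is a generator iff g^(88/q) ≢ 1 for every such q.
g = 2: 2^44 ≡ 1 — hits 1, so not a primitive root.
g = 3: 3^44 ≡ 88; 3^8 ≡ 64 — none is 1, so 3 is a primitive root.
Hence the least primitive root of 89 is 3.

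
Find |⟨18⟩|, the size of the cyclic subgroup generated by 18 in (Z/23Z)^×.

11

The order of 18 must divide φ(23) = 23 − 1 = 22 = 2 · 11.
Divisors of 22: 1, 2, 11, 22.
Test each divisor d:
18^1 ≡ 18 (mod 23)
18^2 ≡ 2 (mod 23)
18^11 ≡ 1 (mod 23) ✓
The smallest such exponent is 11, so the order of 18 is 11.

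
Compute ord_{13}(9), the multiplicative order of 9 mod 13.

Since 9 ∈ (Z/13Z)^×, its order divides φ(13) = 13 − 1 = 12 = 2^2 · 3.
Divisors of 12: 1, 2, 3, 4, 6, 12.
Compute 9^d (mod 13) for the divisors d until we hit 1:
9^1 ≡ 9
9^2 ≡ 3
9^3 ≡ 1
So ord_13(9) = 3.

3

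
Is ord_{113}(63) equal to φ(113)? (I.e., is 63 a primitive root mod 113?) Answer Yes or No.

No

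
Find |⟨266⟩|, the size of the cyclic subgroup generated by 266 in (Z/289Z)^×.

272

The order of 266 must divide φ(289) = φ(17^2) = 17·(17−1) = 272 = 2^4 · 17.
Divisors of 272: 1, 2, 4, 8, 16, 17, 34, 68, 136, 272.
Test each divisor d:
266^1 ≡ 266 (mod 289)
266^2 ≡ 240 (mod 289)
266^4 ≡ 89 (mod 289)
266^8 ≡ 118 (mod 289)
266^16 ≡ 52 (mod 289)
266^17 ≡ 249 (mod 289)
266^34 ≡ 155 (mod 289)
266^68 ≡ 38 (mod 289)
266^136 ≡ 288 (mod 289)
266^272 ≡ 1 (mod 289) ✓
Therefore the multiplicative order of 266 modulo 289 is 272.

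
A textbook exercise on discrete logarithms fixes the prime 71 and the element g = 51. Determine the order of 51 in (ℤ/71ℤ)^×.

ord(51) | φ(71) = 71 − 1 = 70 = 2 · 5 · 7.
Divisors of 70: 1, 2, 5, 7, 10, 14, 35, 70.
Compute 51^d (mod 71) for the divisors d until we hit 1:
51^1 ≡ 51
51^2 ≡ 45
51^5 ≡ 41
51^7 ≡ 70
51^10 ≡ 48
51^14 ≡ 1
Hence ord(51) = 14.

14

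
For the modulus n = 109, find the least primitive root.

6

φ(109) = 109 − 1 = 108 = 2^2 · 3^3.
Test candidates g = 2, 3, … against the prime factors q ∈ {2, 3} of φ(109): g is a generator iff g^(108/q) ≢ 1 for every such q.
g = 2: 2^54 ≡ 108; 2^36 ≡ 1 — hits 1, so not a primitive root.
g = 3: 3^54 ≡ 1 — hits 1, so not a primitive root.
g = 4: 4^54 ≡ 1 — hits 1, so not a primitive root.
g = 5: 5^54 ≡ 1 — hits 1, so not a primitive root.
g = 6: 6^54 ≡ 108; 6^36 ≡ 63 — none is 1, so 6 is a primitive root.
So 6 is the smallest generator of (Z/109Z)^×.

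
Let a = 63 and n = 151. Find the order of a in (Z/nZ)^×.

150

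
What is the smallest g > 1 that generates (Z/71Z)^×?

φ(71) = 71 − 1 = 70 = 2 · 5 · 7.
Test candidates g = 2, 3, … against the prime factors q ∈ {2, 5, 7} of φ(71): g is a generator iff g^(70/q) ≢ 1 for every such q.
g = 2: 2^35 ≡ 1 — hits 1, so not a primitive root.
g = 3: 3^35 ≡ 1 — hits 1, so not a primitive root.
g = 4: 4^35 ≡ 1 — hits 1, so not a primitive root.
g = 5: 5^35 ≡ 1 — hits 1, so not a primitive root.
g = 6: 6^35 ≡ 1 — hits 1, so not a primitive root.
g = 7: 7^35 ≡ 70; 7^14 ≡ 54; 7^10 ≡ 45 — none is 1, so 7 is a primitive root.
So 7 is the smallest generator of (Z/71Z)^×.

7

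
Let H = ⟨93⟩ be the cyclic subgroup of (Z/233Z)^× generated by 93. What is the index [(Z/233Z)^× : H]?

1

The order of 93 must divide φ(233) = 233 − 1 = 232 = 2^3 · 29.
Divisors of 232: 1, 2, 4, 8, 29, 58, 116, 232.
Evaluate successive powers at the divisors of 232:
93^1 ≡ 93 (mod 233)
93^2 ≡ 28 (mod 233)
93^4 ≡ 85 (mod 233)
93^8 ≡ 2 (mod 233)
93^29 ≡ 97 (mod 233)
93^58 ≡ 89 (mod 233)
93^116 ≡ 232 (mod 233)
93^232 ≡ 1 (mod 233) ✓
Thus |⟨93⟩| = ord(93) = 232.
Index = |(Z/233Z)^×| / |⟨93⟩| = 232 / 232 = 1.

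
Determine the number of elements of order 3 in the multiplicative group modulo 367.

φ(367) = 367 − 1 = 366 = 2 · 3 · 61.
Since (Z/367Z)^× is cyclic of order 366, the number of elements of order d is φ(d) when d | 366 and 0 otherwise.
3 | 366, and φ(3) = 3 − 1 = 2.

2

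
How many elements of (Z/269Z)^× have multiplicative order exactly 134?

66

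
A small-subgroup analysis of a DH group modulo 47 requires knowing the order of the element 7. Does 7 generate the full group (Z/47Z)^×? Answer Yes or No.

No

φ(47) = 47 − 1 = 46 = 2 · 23.
7 is a primitive root mod 47 iff 7^(φ(47)/q) ≢ 1 for every prime q | φ(47), i.e. q ∈ {2, 23}.
7^23 ≡ 1 (mod 47)  [q = 2: ≡ 1 ✗]
7^2 ≡ 2 (mod 47)  [q = 23: ≢ 1 ✓]
The check at q = 2 fails, so 7 generates a proper subgroup.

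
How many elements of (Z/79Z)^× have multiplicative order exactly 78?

24

φ(79) = 79 − 1 = 78 = 2 · 3 · 13.
In a cyclic group of order 78, there are φ(d) elements of order d for each divisor d of 78, and zero for non-divisors.
78 = 2 · 3 · 13 divides 78, and φ(78) = 24.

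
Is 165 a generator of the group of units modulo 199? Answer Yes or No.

No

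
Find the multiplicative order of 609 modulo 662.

330

The order of 609 must divide φ(662) = φ(2)·φ(331) = 1·330 = 330 = 2 · 3 · 5 · 11.
Divisors of 330: 1, 2, 3, 5, 6, 10, 11, 15, 22, 30, 33, 55, 66, 110, 165, 330.
Check 609^d mod 662 for each divisor in increasing order:
609^1 ≡ 609 (mod 662)
609^2 ≡ 161 (mod 662)
609^3 ≡ 73 (mod 662)
609^5 ≡ 499 (mod 662)
609^6 ≡ 33 (mod 662)
609^10 ≡ 89 (mod 662)
609^11 ≡ 579 (mod 662)
609^15 ≡ 57 (mod 662)
609^22 ≡ 269 (mod 662)
609^30 ≡ 601 (mod 662)
609^33 ≡ 181 (mod 662)
609^55 ≡ 363 (mod 662)
609^66 ≡ 323 (mod 662)
609^110 ≡ 31 (mod 662)
609^165 ≡ 661 (mod 662)
609^330 ≡ 1 (mod 662) ✓
Therefore the multiplicative order of 609 modulo 662 is 330.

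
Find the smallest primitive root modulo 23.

φ(23) = 23 − 1 = 22 = 2 · 11.
g is a primitive root iff g^(22/q) ≢ 1 (mod 23) for each prime q ∈ {2, 11}.
g = 2: 2^11 ≡ 1 — hits 1, so not a primitive root.
g = 3: 3^11 ≡ 1 — hits 1, so not a primitive root.
g = 4: 4^11 ≡ 1 — hits 1, so not a primitive root.
g = 5: 5^11 ≡ 22; 5^2 ≡ 2 — none is 1, so 5 is a primitive root.
Hence the least primitive root of 23 is 5.

5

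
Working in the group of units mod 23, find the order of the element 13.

11

Since 13 ∈ (Z/23Z)^×, its order divides φ(23) = 23 − 1 = 22 = 2 · 11.
Divisors of 22: 1, 2, 11, 22.
Check 13^d mod 23 for each divisor in increasing order:
13^1 ≡ 13
13^2 ≡ 8
13^11 ≡ 1
So ord_23(13) = 11.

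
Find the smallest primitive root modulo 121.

2

φ(121) = φ(11^2) = 11·(11−1) = 110 = 2 · 5 · 11.
Test candidates g = 2, 3, … against the prime factors q ∈ {2, 5, 11} of φ(121): g is a generator iff g^(110/q) ≢ 1 for every such q.
g = 2: 2^55 ≡ 120; 2^22 ≡ 81; 2^10 ≡ 56 — none is 1, so 2 is a primitive root.
The smallest primitive root modulo 121 is 2.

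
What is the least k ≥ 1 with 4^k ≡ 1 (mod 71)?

Since 4 ∈ (Z/71Z)^×, its order divides φ(71) = 71 − 1 = 70 = 2 · 5 · 7.
Divisors of 70: 1, 2, 5, 7, 10, 14, 35, 70.
Evaluate successive powers at the divisors of 70:
4^1 ≡ 4 (mod 71)
4^2 ≡ 16 (mod 71)
4^5 ≡ 30 (mod 71)
4^7 ≡ 54 (mod 71)
4^10 ≡ 48 (mod 71)
4^14 ≡ 5 (mod 71)
4^35 ≡ 1 (mod 71) ✓
The smallest such exponent is 35, so the order of 4 is 35.

35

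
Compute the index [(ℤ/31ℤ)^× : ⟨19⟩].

2

By Lagrange's theorem, ord_31(19) divides φ(31) = 31 − 1 = 30 = 2 · 3 · 5.
Divisors of 30: 1, 2, 3, 5, 6, 10, 15, 30.
Compute 19^d (mod 31) for the divisors d until we hit 1:
19^1 ≡ 19
19^2 ≡ 20
19^3 ≡ 8
19^5 ≡ 5
19^6 ≡ 2
19^10 ≡ 25
19^15 ≡ 1
The order of 19 is 15, so the subgroup it generates has 15 elements.
Index = |(Z/31Z)^×| / |⟨19⟩| = 30 / 15 = 2.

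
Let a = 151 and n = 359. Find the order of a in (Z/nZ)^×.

ord(151) | φ(359) = 359 − 1 = 358 = 2 · 179.
Divisors of 358: 1, 2, 179, 358.
Evaluate successive powers at the divisors of 358:
151^1 ≡ 151
151^2 ≡ 184
151^179 ≡ 1
So ord_359(151) = 179.

179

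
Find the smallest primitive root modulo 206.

5

φ(206) = φ(2)·φ(103) = 1·102 = 102 = 2 · 3 · 17.
Test candidates g = 2, 3, … against the prime factors q ∈ {2, 3, 17} of φ(206): g is a generator iff g^(102/q) ≢ 1 for every such q.
g = 2: gcd(2, 206) = 2 > 1, not a unit — skip.
g = 3: 3^51 ≡ 205; 3^34 ≡ 1 — hits 1, so not a primitive root.
g = 4: gcd(4, 206) = 2 > 1, not a unit — skip.
g = 5: 5^51 ≡ 205; 5^34 ≡ 159; 5^6 ≡ 175 — none is 1, so 5 is a primitive root.
So 5 is the smallest generator of (Z/206Z)^×.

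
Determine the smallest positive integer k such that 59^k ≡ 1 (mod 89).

The order of 59 must divide φ(89) = 89 − 1 = 88 = 2^3 · 11.
Divisors of 88: 1, 2, 4, 8, 11, 22, 44, 88.
Evaluate successive powers at the divisors of 88:
59^1 ≡ 59 (mod 89)
59^2 ≡ 10 (mod 89)
59^4 ≡ 11 (mod 89)
59^8 ≡ 32 (mod 89)
59^11 ≡ 12 (mod 89)
59^22 ≡ 55 (mod 89)
59^44 ≡ 88 (mod 89)
59^88 ≡ 1 (mod 89) ✓
The smallest such exponent is 88, so the order of 59 is 88.

88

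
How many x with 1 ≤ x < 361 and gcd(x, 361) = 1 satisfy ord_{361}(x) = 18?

6

φ(361) = φ(19^2) = 19·(19−1) = 342 = 2 · 3^2 · 19.
In a cyclic group of order 342, there are φ(d) elements of order d for each divisor d of 342, and zero for non-divisors.
18 = 2 · 3^2 divides 342, and φ(18) = 6.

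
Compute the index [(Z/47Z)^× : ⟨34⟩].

Since 34 ∈ (Z/47Z)^×, its order divides φ(47) = 47 − 1 = 46 = 2 · 23.
Divisors of 46: 1, 2, 23, 46.
Check 34^d mod 47 for each divisor in increasing order:
34^1 ≡ 34 (mod 47)
34^2 ≡ 28 (mod 47)
34^23 ≡ 1 (mod 47) ✓
The order of 34 is 23, so the subgroup it generates has 23 elements.
Index = |(Z/47Z)^×| / |⟨34⟩| = 46 / 23 = 2.

2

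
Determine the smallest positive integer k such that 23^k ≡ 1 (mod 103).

Since 23 ∈ (Z/103Z)^×, its order divides φ(103) = 103 − 1 = 102 = 2 · 3 · 17.
Divisors of 102: 1, 2, 3, 6, 17, 34, 51, 102.
Check 23^d mod 103 for each divisor in increasing order:
23^1 ≡ 23 (mod 103)
23^2 ≡ 14 (mod 103)
23^3 ≡ 13 (mod 103)
23^6 ≡ 66 (mod 103)
23^17 ≡ 1 (mod 103) ✓
Hence ord(23) = 17.

17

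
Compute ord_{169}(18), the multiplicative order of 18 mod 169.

52

By Lagrange's theorem, ord_169(18) divides φ(169) = φ(13^2) = 13·(13−1) = 156 = 2^2 · 3 · 13.
Divisors of 156: 1, 2, 3, 4, 6, 12, 13, 26, 39, 52, 78, 156.
Test each divisor d:
18^1 ≡ 18 (mod 169)
18^2 ≡ 155 (mod 169)
18^3 ≡ 86 (mod 169)
18^4 ≡ 27 (mod 169)
18^6 ≡ 129 (mod 169)
18^12 ≡ 79 (mod 169)
18^13 ≡ 70 (mod 169)
18^26 ≡ 168 (mod 169)
18^39 ≡ 99 (mod 169)
18^52 ≡ 1 (mod 169) ✓
Therefore the multiplicative order of 18 modulo 169 is 52.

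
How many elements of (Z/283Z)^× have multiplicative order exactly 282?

φ(283) = 283 − 1 = 282 = 2 · 3 · 47.
In a cyclic group of order 282, there are φ(d) elements of order d for each divisor d of 282, and zero for non-divisors.
282 = 2 · 3 · 47 divides 282, and φ(282) = 92.

92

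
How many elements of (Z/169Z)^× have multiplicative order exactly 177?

φ(169) = φ(13^2) = 13·(13−1) = 156 = 2^2 · 3 · 13.
(Z/169Z)^× is cyclic (|G| = 156); a cyclic group of order m has exactly φ(d) elements of each order d | m, and none otherwise.
Since 177 ∤ 156, the count is 0.

0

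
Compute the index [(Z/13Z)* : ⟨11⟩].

The order of 11 must divide φ(13) = 13 − 1 = 12 = 2^2 · 3.
Divisors of 12: 1, 2, 3, 4, 6, 12.
Evaluate successive powers at the divisors of 12:
11^1 ≡ 11 (mod 13)
11^2 ≡ 4 (mod 13)
11^3 ≡ 5 (mod 13)
11^4 ≡ 3 (mod 13)
11^6 ≡ 12 (mod 13)
11^12 ≡ 1 (mod 13) ✓
The order of 11 is 12, so the subgroup it generates has 12 elements.
The index is φ(13) / ord(11) = 12 / 12 = 1.

1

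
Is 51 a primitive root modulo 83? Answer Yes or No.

No

φ(83) = 83 − 1 = 82 = 2 · 41.
An element g generates (Z/83Z)^× iff g^(82/q) ≢ 1 (mod 83) for each prime q ∈ {2, 41}.
51^41 ≡ 1 (mod 83)  [q = 2: ≡ 1 ✗]
51^2 ≡ 28 (mod 83)  [q = 41: ≢ 1 ✓]
Since 51^41 ≡ 1, the order of 51 divides 41 < 82, so 51 is not a primitive root.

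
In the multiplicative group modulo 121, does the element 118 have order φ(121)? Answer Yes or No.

φ(121) = φ(11^2) = 11·(11−1) = 110 = 2 · 5 · 11.
Test 118^(110/q) mod 121 for each prime factor q of 110:
118^55 ≡ 120 (mod 121)  [q = 2: ≢ 1 ✓]
118^22 ≡ 9 (mod 121)  [q = 5: ≢ 1 ✓]
118^10 ≡ 1 (mod 121)  [q = 11: ≡ 1 ✗]
The check at q = 11 fails, so 118 generates a proper subgroup.

No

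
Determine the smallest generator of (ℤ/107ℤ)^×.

2

φ(107) = 107 − 1 = 106 = 2 · 53.
g is a primitive root iff g^(106/q) ≢ 1 (mod 107) for each prime q ∈ {2, 53}.
g = 2: 2^53 ≡ 106; 2^2 ≡ 4 — none is 1, so 2 is a primitive root.
The smallest primitive root modulo 107 is 2.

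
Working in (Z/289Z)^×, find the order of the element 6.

By Lagrange's theorem, ord_289(6) divides φ(289) = φ(17^2) = 17·(17−1) = 272 = 2^4 · 17.
Divisors of 272: 1, 2, 4, 8, 16, 17, 34, 68, 136, 272.
Compute 6^d (mod 289) for the divisors d until we hit 1:
6^1 ≡ 6 (mod 289)
6^2 ≡ 36 (mod 289)
6^4 ≡ 140 (mod 289)
6^8 ≡ 237 (mod 289)
6^16 ≡ 103 (mod 289)
6^17 ≡ 40 (mod 289)
6^34 ≡ 155 (mod 289)
6^68 ≡ 38 (mod 289)
6^136 ≡ 288 (mod 289)
6^272 ≡ 1 (mod 289) ✓
So ord_289(6) = 272.

272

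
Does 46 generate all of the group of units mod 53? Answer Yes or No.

No

φ(53) = 53 − 1 = 52 = 2^2 · 13.
It suffices to check that the order of 46 is not a proper divisor of 52: compute 46^(52/q) for q ∈ {2, 13}.
46^26 ≡ 1 (mod 53)  [q = 2: ≡ 1 ✗]
46^4 ≡ 16 (mod 53)  [q = 13: ≢ 1 ✓]
Since 46^26 ≡ 1, the order of 46 divides 26 < 52, so 46 is not a primitive root.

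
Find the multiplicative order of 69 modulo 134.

66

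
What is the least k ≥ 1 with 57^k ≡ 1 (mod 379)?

The order of 57 must divide φ(379) = 379 − 1 = 378 = 2 · 3^3 · 7.
Divisors of 378: 1, 2, 3, 6, 7, 9, 14, 18, 21, 27, 42, 54, 63, 126, 189, 378.
Evaluate successive powers at the divisors of 378:
57^1 ≡ 57 (mod 379)
57^2 ≡ 217 (mod 379)
57^3 ≡ 241 (mod 379)
57^6 ≡ 94 (mod 379)
57^7 ≡ 52 (mod 379)
57^9 ≡ 293 (mod 379)
57^14 ≡ 51 (mod 379)
57^18 ≡ 195 (mod 379)
57^21 ≡ 378 (mod 379)
57^27 ≡ 285 (mod 379)
57^42 ≡ 1 (mod 379) ✓
Therefore the multiplicative order of 57 modulo 379 is 42.

42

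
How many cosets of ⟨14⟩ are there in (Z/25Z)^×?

2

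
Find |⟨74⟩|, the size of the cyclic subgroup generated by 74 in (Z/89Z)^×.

The order of 74 must divide φ(89) = 89 − 1 = 88 = 2^3 · 11.
Divisors of 88: 1, 2, 4, 8, 11, 22, 44, 88.
Compute 74^d (mod 89) for the divisors d until we hit 1:
74^1 ≡ 74 (mod 89)
74^2 ≡ 47 (mod 89)
74^4 ≡ 73 (mod 89)
74^8 ≡ 78 (mod 89)
74^11 ≡ 12 (mod 89)
74^22 ≡ 55 (mod 89)
74^44 ≡ 88 (mod 89)
74^88 ≡ 1 (mod 89) ✓
The smallest such exponent is 88, so the order of 74 is 88.

88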